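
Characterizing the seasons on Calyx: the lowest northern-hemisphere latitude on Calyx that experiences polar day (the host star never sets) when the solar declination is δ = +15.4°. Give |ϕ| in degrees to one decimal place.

Polar day requires cos h₀ = −tan ϕ tan δ ≤ −1, i.e. tan ϕ tan δ ≥ 1.
The boundary is |tan ϕ| · |tan δ| = 1, so |ϕ| = 90° − |δ| = 90° − 15.4° = 74.6° in the northern hemisphere.

|ϕ| = 74.6°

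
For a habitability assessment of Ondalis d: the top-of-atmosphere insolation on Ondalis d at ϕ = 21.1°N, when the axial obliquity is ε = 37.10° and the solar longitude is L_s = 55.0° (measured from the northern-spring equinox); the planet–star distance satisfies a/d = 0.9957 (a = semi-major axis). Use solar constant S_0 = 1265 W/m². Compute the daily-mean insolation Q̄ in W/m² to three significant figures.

Q̄ ≈ 443 W/m²

Solar declination: sin δ = sin ε · sin L_s = sin 37.10° × sin 55.0° = 0.49412, so δ = +29.612°.
cos h₀ = −tan(+21.1°) tan(+29.612°) = -0.2193, h₀ = 1.7919 rad.
Bracket: h₀ sin ϕ sin δ + cos ϕ cos δ sin h₀ = 1.7919×0.36000×0.49412 + 0.93295×0.86939×0.97566 = 0.318749 + 0.791355 = 1.110104.
Inverse-square distance factor (a/d)² = 0.9957² = 0.991418.
Q̄ = (S_0/π) × 0.991418 × [bracket] = (1265/π) × 0.991418 × 1.110104 = 443.2 W/m².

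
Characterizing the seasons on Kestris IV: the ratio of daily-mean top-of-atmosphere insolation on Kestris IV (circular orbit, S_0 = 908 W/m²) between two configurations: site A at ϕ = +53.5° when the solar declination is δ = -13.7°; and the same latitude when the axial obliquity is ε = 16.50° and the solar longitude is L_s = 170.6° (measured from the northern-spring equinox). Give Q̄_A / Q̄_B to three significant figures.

Q̄_A / Q̄_B ≈ 0.475

— Configuration A (ϕ=+53.5°):
cos h₀ = −tan(+53.5°) tan(-13.700°) = 0.3294, h₀ = 1.2351 rad.
Bracket: h₀ sin ϕ sin δ + cos ϕ cos δ sin h₀ = 1.2351×0.80386×-0.23684 + 0.59482×0.97155×0.94418 = -0.235146 + 0.545639 = 0.310493.
Q̄ = (S_0/π) × [bracket] = (908/π) × 0.310493 = 89.740 W/m².
— Configuration B (ϕ=+53.5°):
Solar declination: sin δ = sin ε · sin L_s = sin 16.50° × sin 170.6° = 0.04639, so δ = +2.659°.
cos h₀ = −tan(+53.5°) tan(+2.659°) = -0.0628, h₀ = 1.6336 rad.
Bracket: h₀ sin ϕ sin δ + cos ϕ cos δ sin h₀ = 1.6336×0.80386×0.04639 + 0.59482×0.99892×0.99803 = 0.060919 + 0.593007 = 0.653926.
Q̄ = (S_0/π) × [bracket] = (908/π) × 0.653926 = 189.00 W/m².
Ratio Q̄_A / Q̄_B = 89.740 / 189.00 = 0.4748.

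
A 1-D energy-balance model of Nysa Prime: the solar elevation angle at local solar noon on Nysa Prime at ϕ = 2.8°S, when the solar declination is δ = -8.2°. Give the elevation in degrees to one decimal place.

84.6°

At local noon the hour angle is zero, so the zenith angle equals |ϕ − δ| = |-2.8° − (-8.200°)| = 5.400°.
Elevation = 90° − 5.400° = 84.6°.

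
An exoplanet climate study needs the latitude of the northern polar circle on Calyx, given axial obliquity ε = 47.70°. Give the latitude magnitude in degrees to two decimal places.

42.30°

The polar circle is the lowest latitude that experiences at least one full rotation of continuous daylight at the northern-summer solstice; it lies at |ϕ| = 90° − ε = 90° − 47.70° = 42.30°.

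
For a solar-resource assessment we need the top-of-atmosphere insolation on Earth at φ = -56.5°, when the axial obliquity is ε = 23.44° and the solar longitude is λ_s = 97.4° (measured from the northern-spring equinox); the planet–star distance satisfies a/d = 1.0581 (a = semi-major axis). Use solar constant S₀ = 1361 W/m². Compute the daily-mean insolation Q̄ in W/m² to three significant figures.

Q̄ ≈ 49.2 W/m²

Solar declination: sin δ = sin ε · sin λ_s = sin 23.44° × sin 97.4° = 0.39448, so δ = +23.233°.
cos H₀ = −tan(-56.5°) tan(+23.233°) = 0.6486, H₀ = 0.8651 rad.
Bracket: H₀ sin φ sin δ + cos φ cos δ sin H₀ = 0.8651×-0.83389×0.39448 + 0.55194×0.91891×0.76114 = -0.284577 + 0.386037 = 0.101460.
Inverse-square distance factor (a/d)² = 1.0581² = 1.119576.
Q̄ = (S₀/π) × 1.119576 × [bracket] = (1361/π) × 1.119576 × 0.101460 = 49.21 W/m².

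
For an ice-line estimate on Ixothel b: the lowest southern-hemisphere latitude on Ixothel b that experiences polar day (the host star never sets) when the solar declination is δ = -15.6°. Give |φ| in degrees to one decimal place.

|φ| = 74.4°

Polar day requires cos H₀ = −tan φ tan δ ≤ −1, i.e. tan φ tan δ ≥ 1.
The boundary is |tan φ| · |tan δ| = 1, so |φ| = 90° − |δ| = 90° − 15.6° = 74.4° in the southern hemisphere.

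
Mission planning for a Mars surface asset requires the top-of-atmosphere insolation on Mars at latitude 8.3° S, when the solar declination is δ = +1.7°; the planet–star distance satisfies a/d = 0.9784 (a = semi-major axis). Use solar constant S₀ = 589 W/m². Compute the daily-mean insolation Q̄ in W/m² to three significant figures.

Q̄ ≈ 176 W/m²

cos H₀ = −tan(-8.3°) tan(+1.700°) = 0.0043, H₀ = 1.5665 rad.
Bracket: H₀ sin φ sin δ + cos φ cos δ sin H₀ = 1.5665×-0.14436×0.02967 + 0.98953×0.99956×0.99999 = -0.006710 + 0.989085 = 0.982375.
Inverse-square distance factor (a/d)² = 0.9784² = 0.957267.
Q̄ = (S₀/π) × 0.957267 × [bracket] = (589/π) × 0.957267 × 0.982375 = 176.3 W/m².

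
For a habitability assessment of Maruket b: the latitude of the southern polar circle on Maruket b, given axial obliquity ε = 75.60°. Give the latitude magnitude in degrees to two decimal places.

The polar circle is the lowest latitude that experiences at least one full rotation of continuous darkness at the northern-summer solstice; it lies at |φ| = 90° − ε = 90° − 75.60° = 14.40°.

14.40°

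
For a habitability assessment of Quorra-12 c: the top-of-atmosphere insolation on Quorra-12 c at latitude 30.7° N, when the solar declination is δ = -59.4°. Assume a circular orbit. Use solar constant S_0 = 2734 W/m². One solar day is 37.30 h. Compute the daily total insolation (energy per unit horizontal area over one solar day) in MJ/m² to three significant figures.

0.00 MJ/m²

cos h₀ = −tan(+30.7°) tan(-59.400°) = 1.0040 ≥ 1 ⇒ polar night, h₀ = 0 and Q̄ = 0.
Daily total = Q̄ × 37.30 h × 3600 s/h = 0.00 MJ/m².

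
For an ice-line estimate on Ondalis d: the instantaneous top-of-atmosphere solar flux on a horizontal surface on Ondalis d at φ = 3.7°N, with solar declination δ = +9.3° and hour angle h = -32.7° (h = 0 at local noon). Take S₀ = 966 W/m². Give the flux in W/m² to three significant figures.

811 W/m²

cos θ_z = sin φ sin δ + cos φ cos δ cos h = 0.010429 + 0.828719 = 0.839148.
Flux = S₀ · cos θ_z = 966 × 0.839148 = 810.6 W/m².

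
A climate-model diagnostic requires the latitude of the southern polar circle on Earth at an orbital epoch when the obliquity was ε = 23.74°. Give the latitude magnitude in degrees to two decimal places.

The polar circle is the lowest latitude that experiences at least one full rotation of continuous darkness at the northern-summer solstice; it lies at |φ| = 90° − ε = 90° − 23.74° = 66.26°.

66.26°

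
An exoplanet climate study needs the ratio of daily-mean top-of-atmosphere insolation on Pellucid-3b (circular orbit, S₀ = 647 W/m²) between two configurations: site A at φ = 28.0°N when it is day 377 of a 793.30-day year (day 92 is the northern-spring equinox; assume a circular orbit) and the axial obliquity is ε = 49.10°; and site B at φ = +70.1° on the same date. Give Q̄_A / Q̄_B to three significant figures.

— Configuration A (φ=+28.0°):
Solar longitude: λ_s = 360° × (377 − 92)/793.30 = 129.333°.
sin δ = sin 49.10° × sin 129.333° = 0.58463, so δ = +35.777°.
cos H₀ = −tan(+28.0°) tan(+35.777°) = -0.3832, H₀ = 1.9640 rad.
Bracket: H₀ sin φ sin δ + cos φ cos δ sin H₀ = 1.9640×0.46947×0.58463 + 0.88295×0.81130×0.92368 = 0.539052 + 0.661666 = 1.200718.
Q̄ = (S₀/π) × [bracket] = (647/π) × 1.200718 = 247.28 W/m².
— Configuration B (φ=+70.1°):
cos H₀ = −tan(+70.1°) tan(+35.777°) = -1.9907 ≤ −1 ⇒ polar day, H₀ = π.
Bracket: H₀ sin φ sin δ + cos φ cos δ sin H₀ = 3.1416×0.94029×0.58463 + 0.34038×0.81130×0.00000 = 1.727006 + 0.000000 = 1.727006.
Q̄ = (S₀/π) × [bracket] = (647/π) × 1.727006 = 355.67 W/m².
Ratio Q̄_A / Q̄_B = 247.28 / 355.67 = 0.6953.

Q̄_A / Q̄_B ≈ 0.695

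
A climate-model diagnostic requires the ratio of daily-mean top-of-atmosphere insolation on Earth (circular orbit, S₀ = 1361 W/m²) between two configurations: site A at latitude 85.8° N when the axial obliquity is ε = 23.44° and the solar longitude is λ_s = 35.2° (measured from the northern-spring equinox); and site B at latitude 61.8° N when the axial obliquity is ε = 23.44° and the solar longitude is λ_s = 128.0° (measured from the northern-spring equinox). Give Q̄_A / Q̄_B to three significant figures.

— Configuration A (φ=+85.8°):
Solar declination: sin δ = sin ε · sin λ_s = sin 23.44° × sin 35.2° = 0.22930, so δ = +13.256°.
cos H₀ = −tan(+85.8°) tan(+13.256°) = -3.2079 ≤ −1 ⇒ polar day, H₀ = π.
Bracket: H₀ sin φ sin δ + cos φ cos δ sin H₀ = 3.1416×0.99731×0.22930 + 0.07324×0.97336×0.00000 = 0.718431 + 0.000000 = 0.718431.
Q̄ = (S₀/π) × [bracket] = (1361/π) × 0.718431 = 311.24 W/m².
— Configuration B (φ=+61.8°):
Solar declination: sin δ = sin ε · sin λ_s = sin 23.44° × sin 128.0° = 0.31346, so δ = +18.268°.
cos H₀ = −tan(+61.8°) tan(+18.268°) = -0.6156, H₀ = 2.2340 rad.
Bracket: H₀ sin φ sin δ + cos φ cos δ sin H₀ = 2.2340×0.88130×0.31346 + 0.47255×0.94960×0.78803 = 0.617148 + 0.353615 = 0.970763.
Q̄ = (S₀/π) × [bracket] = (1361/π) × 0.970763 = 420.55 W/m².
Ratio Q̄_A / Q̄_B = 311.24 / 420.55 = 0.7401.

Q̄_A / Q̄_B ≈ 0.740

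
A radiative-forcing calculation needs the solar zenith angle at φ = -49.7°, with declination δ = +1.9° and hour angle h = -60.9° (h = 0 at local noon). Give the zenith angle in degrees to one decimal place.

cos θ_z = sin φ sin δ + cos φ cos δ cos h = -0.025286 + 0.314384 = 0.289098.
θ_z = arccos(0.289098) = 73.2°.

θ_z = 73.2°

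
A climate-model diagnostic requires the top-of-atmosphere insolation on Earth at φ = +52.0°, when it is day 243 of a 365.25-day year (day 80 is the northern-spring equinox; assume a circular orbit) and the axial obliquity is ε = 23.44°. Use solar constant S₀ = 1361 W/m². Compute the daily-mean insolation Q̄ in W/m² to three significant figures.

Solar longitude: λ_s = 360° × (243 − 80)/365.25 = 160.657°.
sin δ = sin 23.44° × sin 160.657° = 0.13176, so δ = +7.571°.
cos H₀ = −tan(+52.0°) tan(+7.571°) = -0.1701, H₀ = 1.7418 rad.
Bracket: H₀ sin φ sin δ + cos φ cos δ sin H₀ = 1.7418×0.78801×0.13176 + 0.61566×0.99128×0.98542 = 0.180848 + 0.601393 = 0.782241.
Q̄ = (S₀/π) × [bracket] = (1361/π) × 0.782241 = 338.9 W/m².

Q̄ ≈ 339 W/m²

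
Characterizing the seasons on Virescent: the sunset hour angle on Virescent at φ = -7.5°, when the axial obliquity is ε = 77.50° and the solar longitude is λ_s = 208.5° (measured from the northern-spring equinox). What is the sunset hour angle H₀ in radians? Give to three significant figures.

Solar declination: sin δ = sin ε · sin λ_s = sin 77.50° × sin 208.5° = -0.46585, so δ = -27.765°.
cos H₀ = −tan φ · tan δ = −tan(-7.5°) × tan(-27.765°) = -0.0693, so H₀ = 1.6402 rad = 93.97°.

H₀ = 1.64 rad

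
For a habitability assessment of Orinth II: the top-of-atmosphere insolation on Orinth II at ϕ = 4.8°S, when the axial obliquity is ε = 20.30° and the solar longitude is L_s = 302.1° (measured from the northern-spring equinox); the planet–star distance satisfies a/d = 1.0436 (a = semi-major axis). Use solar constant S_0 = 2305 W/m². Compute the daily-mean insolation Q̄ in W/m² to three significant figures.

Q̄ ≈ 792 W/m²

Solar declination: sin δ = sin ε · sin L_s = sin 20.30° × sin 302.1° = -0.29390, so δ = -17.091°.
cos h₀ = −tan(-4.8°) tan(-17.091°) = -0.0258, h₀ = 1.5966 rad.
Bracket: h₀ sin ϕ sin δ + cos ϕ cos δ sin h₀ = 1.5966×-0.08368×-0.29390 + 0.99649×0.95584×0.99967 = 0.039266 + 0.952171 = 0.991437.
Inverse-square distance factor (a/d)² = 1.0436² = 1.089101.
Q̄ = (S_0/π) × 1.089101 × [bracket] = (2305/π) × 1.089101 × 0.991437 = 792.2 W/m².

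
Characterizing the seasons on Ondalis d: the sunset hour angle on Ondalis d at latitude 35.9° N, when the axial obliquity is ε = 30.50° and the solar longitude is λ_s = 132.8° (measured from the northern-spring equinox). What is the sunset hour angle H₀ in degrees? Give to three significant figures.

H₀ = 107°

Solar declination: sin δ = sin ε · sin λ_s = sin 30.50° × sin 132.8° = 0.37240, so δ = +21.863°.
cos H₀ = −tan φ · tan δ = −tan(+35.9°) × tan(+21.863°) = -0.2905, so H₀ = 1.8655 rad = 106.89°.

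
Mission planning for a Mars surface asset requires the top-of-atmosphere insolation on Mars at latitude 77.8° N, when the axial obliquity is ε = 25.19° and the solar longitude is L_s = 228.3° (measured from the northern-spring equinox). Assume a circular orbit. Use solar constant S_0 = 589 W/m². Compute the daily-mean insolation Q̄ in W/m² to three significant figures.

Q̄ ≈ 0.00 W/m²

Solar declination: sin δ = sin ε · sin L_s = sin 25.19° × sin 228.3° = -0.31779, so δ = -18.529°.
cos h₀ = −tan(+77.8°) tan(-18.529°) = 1.5502 ≥ 1 ⇒ polar night, h₀ = 0 and Q̄ = 0.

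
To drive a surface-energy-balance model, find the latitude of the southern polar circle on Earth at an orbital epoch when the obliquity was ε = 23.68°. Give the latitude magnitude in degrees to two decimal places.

The polar circle is the lowest latitude that experiences at least one full rotation of continuous darkness at the northern-summer solstice; it lies at |φ| = 90° − ε = 90° − 23.68° = 66.32°.

66.32°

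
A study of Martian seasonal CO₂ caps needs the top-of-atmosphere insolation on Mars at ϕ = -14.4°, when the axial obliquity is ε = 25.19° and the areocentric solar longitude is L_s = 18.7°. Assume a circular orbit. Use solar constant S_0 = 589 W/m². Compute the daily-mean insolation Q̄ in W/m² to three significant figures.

sin δ = sin 25.19° × sin 18.7° = 0.13646, so δ = +7.843°.
cos h₀ = −tan(-14.4°) tan(+7.843°) = 0.0354, h₀ = 1.5354 rad.
Bracket: h₀ sin ϕ sin δ + cos ϕ cos δ sin h₀ = 1.5354×-0.24869×0.13646 + 0.96858×0.99065×0.99937 = -0.052106 + 0.958919 = 0.906813.
Q̄ = (S_0/π) × [bracket] = (589/π) × 0.906813 = 170.0 W/m².

Q̄ ≈ 170 W/m²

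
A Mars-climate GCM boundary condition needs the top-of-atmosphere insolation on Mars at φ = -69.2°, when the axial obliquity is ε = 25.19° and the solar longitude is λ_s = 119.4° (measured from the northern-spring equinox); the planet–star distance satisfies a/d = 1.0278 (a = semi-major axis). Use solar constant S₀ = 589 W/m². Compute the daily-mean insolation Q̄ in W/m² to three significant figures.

Q̄ ≈ 0.00 W/m²

Solar declination: sin δ = sin ε · sin λ_s = sin 25.19° × sin 119.4° = 0.37081, so δ = +21.765°.
cos H₀ = −tan(-69.2°) tan(+21.765°) = 1.0511 ≥ 1 ⇒ polar night, H₀ = 0 and Q̄ = 0.
Inverse-square distance factor (a/d)² = 1.0278² = 1.056373.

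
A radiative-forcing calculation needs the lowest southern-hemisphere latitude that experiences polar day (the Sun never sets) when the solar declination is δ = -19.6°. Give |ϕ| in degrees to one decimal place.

|ϕ| = 70.4°

Polar day requires cos h₀ = −tan ϕ tan δ ≤ −1, i.e. tan ϕ tan δ ≥ 1.
The boundary is |tan ϕ| · |tan δ| = 1, so |ϕ| = 90° − |δ| = 90° − 19.6° = 70.4° in the southern hemisphere.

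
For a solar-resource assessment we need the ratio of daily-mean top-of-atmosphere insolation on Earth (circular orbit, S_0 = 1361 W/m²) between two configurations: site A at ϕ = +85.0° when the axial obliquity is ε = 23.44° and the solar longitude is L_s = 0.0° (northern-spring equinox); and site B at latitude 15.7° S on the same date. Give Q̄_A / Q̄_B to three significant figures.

Q̄_A / Q̄_B ≈ 0.0905

— Configuration A (ϕ=+85.0°):
Solar declination: sin δ = sin ε · sin L_s = sin 23.44° × sin 0.0° = 0.00000, so δ = +0.000°.
cos h₀ = −tan(+85.0°) tan(+0.000°) = -0.0000, h₀ = 1.5708 rad.
Bracket: h₀ sin ϕ sin δ + cos ϕ cos δ sin h₀ = 1.5708×0.99619×0.00000 + 0.08716×1.00000×1.00000 = 0.000000 + 0.087160 = 0.087160.
Q̄ = (S_0/π) × [bracket] = (1361/π) × 0.087160 = 37.759 W/m².
— Configuration B (ϕ=-15.7°):
cos h₀ = −tan(-15.7°) tan(+0.000°) = 0.0000, h₀ = 1.5708 rad.
Bracket: h₀ sin ϕ sin δ + cos ϕ cos δ sin h₀ = 1.5708×-0.27060×0.00000 + 0.96269×1.00000×1.00000 = -0.000000 + 0.962690 = 0.962690.
Q̄ = (S_0/π) × [bracket] = (1361/π) × 0.962690 = 417.06 W/m².
Ratio Q̄_A / Q̄_B = 37.759 / 417.06 = 0.09054.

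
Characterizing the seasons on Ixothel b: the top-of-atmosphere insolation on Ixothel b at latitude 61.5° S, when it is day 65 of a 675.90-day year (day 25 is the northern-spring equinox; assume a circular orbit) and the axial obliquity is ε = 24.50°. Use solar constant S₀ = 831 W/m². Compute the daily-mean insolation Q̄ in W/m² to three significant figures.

Q̄ ≈ 74.7 W/m²

Solar longitude: λ_s = 360° × (65 − 25)/675.90 = 21.305°.
sin δ = sin 24.50° × sin 21.305° = 0.15067, so δ = +8.666°.
cos H₀ = −tan(-61.5°) tan(+8.666°) = 0.2807, H₀ = 1.2863 rad.
Bracket: H₀ sin φ sin δ + cos φ cos δ sin H₀ = 1.2863×-0.87882×0.15067 + 0.47716×0.98858×0.95979 = -0.170321 + 0.452743 = 0.282422.
Q̄ = (S₀/π) × [bracket] = (831/π) × 0.282422 = 74.71 W/m².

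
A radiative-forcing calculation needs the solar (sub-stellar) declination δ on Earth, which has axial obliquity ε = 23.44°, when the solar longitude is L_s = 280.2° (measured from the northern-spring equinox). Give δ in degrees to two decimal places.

δ = -23.05°

sin δ = sin ε · sin L_s = sin 23.44° × sin 280.2° = -0.391502.
δ = arcsin(-0.391502) = -23.05°.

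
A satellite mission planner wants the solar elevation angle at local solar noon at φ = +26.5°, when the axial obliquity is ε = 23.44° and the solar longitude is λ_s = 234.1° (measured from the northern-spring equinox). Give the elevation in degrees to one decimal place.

Solar declination: sin δ = sin ε · sin λ_s = sin 23.44° × sin 234.1° = -0.32223, so δ = -18.798°.
At local noon the hour angle is zero, so the zenith angle equals |φ − δ| = |+26.5° − (-18.798°)| = 45.298°.
Elevation = 90° − 45.298° = 44.7°.

44.7°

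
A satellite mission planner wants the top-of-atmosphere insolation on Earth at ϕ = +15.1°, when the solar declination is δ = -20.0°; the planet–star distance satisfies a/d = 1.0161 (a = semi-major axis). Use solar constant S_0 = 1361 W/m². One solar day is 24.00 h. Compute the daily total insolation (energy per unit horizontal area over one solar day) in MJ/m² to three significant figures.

29.8 MJ/m²

cos h₀ = −tan(+15.1°) tan(-20.000°) = 0.0982, h₀ = 1.4724 rad.
Bracket: h₀ sin ϕ sin δ + cos ϕ cos δ sin h₀ = 1.4724×0.26050×-0.34202 + 0.96547×0.93969×0.99517 = -0.131185 + 0.902861 = 0.771676.
Inverse-square distance factor (a/d)² = 1.0161² = 1.032459.
Q̄ = (S_0/π) × 1.032459 × [bracket] = (1361/π) × 1.032459 × 0.771676 = 345.16 W/m².
Daily total = Q̄ × 24.00 h × 3600 s/h = 345.16 × 24.00 × 3600 / 10⁶ = 29.82 MJ/m².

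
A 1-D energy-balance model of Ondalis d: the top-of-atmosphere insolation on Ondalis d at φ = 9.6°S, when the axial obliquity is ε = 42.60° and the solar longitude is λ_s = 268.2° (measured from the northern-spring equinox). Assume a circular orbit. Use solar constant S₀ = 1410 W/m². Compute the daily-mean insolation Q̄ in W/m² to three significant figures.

Solar declination: sin δ = sin ε · sin λ_s = sin 42.60° × sin 268.2° = -0.67654, so δ = -42.574°.
cos H₀ = −tan(-9.6°) tan(-42.574°) = -0.1554, H₀ = 1.7268 rad.
Bracket: H₀ sin φ sin δ + cos φ cos δ sin H₀ = 1.7268×-0.16677×-0.67654 + 0.98600×0.73640×0.98785 = 0.194829 + 0.717268 = 0.912097.
Q̄ = (S₀/π) × [bracket] = (1410/π) × 0.912097 = 409.4 W/m².

Q̄ ≈ 409 W/m²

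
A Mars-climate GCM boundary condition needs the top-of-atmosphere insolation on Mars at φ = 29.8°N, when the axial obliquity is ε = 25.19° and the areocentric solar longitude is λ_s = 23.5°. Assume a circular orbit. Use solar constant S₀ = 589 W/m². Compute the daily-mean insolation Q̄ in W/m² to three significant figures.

Q̄ ≈ 186 W/m²

sin δ = sin 25.19° × sin 23.5° = 0.16972, so δ = +9.771°.
cos H₀ = −tan(+29.8°) tan(+9.771°) = -0.0986, H₀ = 1.6696 rad.
Bracket: H₀ sin φ sin δ + cos φ cos δ sin H₀ = 1.6696×0.49697×0.16972 + 0.86777×0.98549×0.99512 = 0.140824 + 0.851005 = 0.991829.
Q̄ = (S₀/π) × [bracket] = (589/π) × 0.991829 = 186.0 W/m².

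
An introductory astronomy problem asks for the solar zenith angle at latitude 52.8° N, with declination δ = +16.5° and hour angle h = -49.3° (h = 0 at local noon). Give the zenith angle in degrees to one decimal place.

θ_z = 52.8°

cos θ_z = sin ϕ sin δ + cos ϕ cos δ cos h = 0.226227 + 0.378022 = 0.604249.
θ_z = arccos(0.604249) = 52.8°.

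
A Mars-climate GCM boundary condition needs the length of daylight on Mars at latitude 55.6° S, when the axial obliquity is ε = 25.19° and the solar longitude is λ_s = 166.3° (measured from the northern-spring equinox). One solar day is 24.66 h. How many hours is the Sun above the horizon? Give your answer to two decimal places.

11.16 h

Solar declination: sin δ = sin ε · sin λ_s = sin 25.19° × sin 166.3° = 0.10080, so δ = +5.785°.
cos H₀ = −tan φ · tan δ = −tan(-55.6°) × tan(+5.785°) = 0.1480, so H₀ = 1.4223 rad = 81.49°.
Daylight = 2H₀/(2π) × 24.66 h = (1.4223/π) × 24.66 = 11.16 h.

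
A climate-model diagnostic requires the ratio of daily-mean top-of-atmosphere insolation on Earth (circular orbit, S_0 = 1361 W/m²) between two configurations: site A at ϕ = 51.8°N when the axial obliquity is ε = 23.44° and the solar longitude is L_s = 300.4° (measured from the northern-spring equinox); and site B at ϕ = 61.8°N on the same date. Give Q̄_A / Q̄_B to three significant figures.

— Configuration A (ϕ=+51.8°):
Solar declination: sin δ = sin ε · sin L_s = sin 23.44° × sin 300.4° = -0.34310, so δ = -20.066°.
cos h₀ = −tan(+51.8°) tan(-20.066°) = 0.4642, h₀ = 1.0881 rad.
Bracket: h₀ sin ϕ sin δ + cos ϕ cos δ sin h₀ = 1.0881×0.78586×-0.34310 + 0.61841×0.93930×0.88574 = -0.293383 + 0.514502 = 0.221119.
Q̄ = (S_0/π) × [bracket] = (1361/π) × 0.221119 = 95.793 W/m².
— Configuration B (ϕ=+61.8°):
cos h₀ = −tan(+61.8°) tan(-20.066°) = 0.6812, h₀ = 0.8214 rad.
Bracket: h₀ sin ϕ sin δ + cos ϕ cos δ sin h₀ = 0.8214×0.88130×-0.34310 + 0.47255×0.93930×0.73207 = -0.248370 + 0.324941 = 0.076571.
Q̄ = (S_0/π) × [bracket] = (1361/π) × 0.076571 = 33.172 W/m².
Ratio Q̄_A / Q̄_B = 95.793 / 33.172 = 2.888.

Q̄_A / Q̄_B ≈ 2.89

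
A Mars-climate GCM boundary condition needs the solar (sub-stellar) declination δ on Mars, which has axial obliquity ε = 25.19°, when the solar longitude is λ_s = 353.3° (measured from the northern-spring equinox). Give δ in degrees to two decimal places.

δ = -2.85°

sin δ = sin ε · sin λ_s = sin 25.19° × sin 353.3° = -0.049658.
δ = arcsin(-0.049658) = -2.85°.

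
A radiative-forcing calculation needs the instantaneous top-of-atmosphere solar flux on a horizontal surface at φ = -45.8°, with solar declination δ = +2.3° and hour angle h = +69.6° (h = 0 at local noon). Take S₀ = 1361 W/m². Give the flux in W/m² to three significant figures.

291 W/m²

cos θ_z = sin φ sin δ + cos φ cos δ cos h = -0.028771 + 0.242816 = 0.214045.
Flux = S₀ · cos θ_z = 1361 × 0.214045 = 291.3 W/m².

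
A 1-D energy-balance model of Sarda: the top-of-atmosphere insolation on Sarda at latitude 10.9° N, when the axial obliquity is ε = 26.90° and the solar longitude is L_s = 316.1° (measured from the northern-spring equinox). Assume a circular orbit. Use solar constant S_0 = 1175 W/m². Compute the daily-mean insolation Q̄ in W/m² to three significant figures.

Q̄ ≈ 315 W/m²

Solar declination: sin δ = sin ε · sin L_s = sin 26.90° × sin 316.1° = -0.31372, so δ = -18.284°.
cos h₀ = −tan(+10.9°) tan(-18.284°) = 0.0636, h₀ = 1.5071 rad.
Bracket: h₀ sin ϕ sin δ + cos ϕ cos δ sin h₀ = 1.5071×0.18910×-0.31372 + 0.98196×0.94952×0.99797 = -0.089408 + 0.930498 = 0.841090.
Q̄ = (S_0/π) × [bracket] = (1175/π) × 0.841090 = 314.6 W/m².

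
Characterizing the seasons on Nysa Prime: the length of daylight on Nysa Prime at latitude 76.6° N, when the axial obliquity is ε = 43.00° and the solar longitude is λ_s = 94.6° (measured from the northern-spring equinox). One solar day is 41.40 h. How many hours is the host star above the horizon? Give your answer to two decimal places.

Solar declination: sin δ = sin ε · sin λ_s = sin 43.00° × sin 94.6° = 0.67980, so δ = +42.828°.
Sunrise equation: cos H₀ = −tan φ · tan δ = -3.8908 ≤ −1, so the host star never sets (polar day) and H₀ = π.
Daylight = 2H₀/(2π) × 41.40 h = (3.1416/π) × 41.40 = 41.40 h.

41.40 h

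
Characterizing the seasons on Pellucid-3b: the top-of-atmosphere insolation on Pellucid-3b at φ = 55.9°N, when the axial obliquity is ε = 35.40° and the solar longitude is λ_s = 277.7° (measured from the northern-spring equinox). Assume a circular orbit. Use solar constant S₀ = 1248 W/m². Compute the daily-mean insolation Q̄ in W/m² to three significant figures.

Q̄ ≈ 0.00 W/m²

Solar declination: sin δ = sin ε · sin λ_s = sin 35.40° × sin 277.7° = -0.57406, so δ = -35.034°.
cos H₀ = −tan(+55.9°) tan(-35.034°) = 1.0355 ≥ 1 ⇒ polar night, H₀ = 0 and Q̄ = 0.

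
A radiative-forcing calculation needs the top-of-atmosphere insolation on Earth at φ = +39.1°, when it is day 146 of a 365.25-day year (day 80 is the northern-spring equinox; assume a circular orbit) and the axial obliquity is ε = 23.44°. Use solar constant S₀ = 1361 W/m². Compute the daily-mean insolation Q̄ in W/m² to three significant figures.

Q̄ ≈ 484 W/m²

Solar longitude: λ_s = 360° × (146 − 80)/365.25 = 65.051°.
sin δ = sin 23.44° × sin 65.051° = 0.36067, so δ = +21.141°.
cos H₀ = −tan(+39.1°) tan(+21.141°) = -0.3143, H₀ = 1.8905 rad.
Bracket: H₀ sin φ sin δ + cos φ cos δ sin H₀ = 1.8905×0.63068×0.36067 + 0.77605×0.93269×0.94934 = 0.430027 + 0.687146 = 1.117173.
Q̄ = (S₀/π) × [bracket] = (1361/π) × 1.117173 = 484.0 W/m².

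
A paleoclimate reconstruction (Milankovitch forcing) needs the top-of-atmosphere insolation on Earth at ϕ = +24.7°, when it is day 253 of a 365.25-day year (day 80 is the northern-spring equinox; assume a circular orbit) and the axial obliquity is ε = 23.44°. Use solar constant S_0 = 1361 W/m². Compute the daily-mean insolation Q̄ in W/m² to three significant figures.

Solar longitude: L_s = 360° × (253 − 80)/365.25 = 170.513°.
sin δ = sin 23.44° × sin 170.513° = 0.06556, so δ = +3.759°.
cos h₀ = −tan(+24.7°) tan(+3.759°) = -0.0302, h₀ = 1.6010 rad.
Bracket: h₀ sin ϕ sin δ + cos ϕ cos δ sin h₀ = 1.6010×0.41787×0.06556 + 0.90851×0.99785×0.99954 = 0.043860 + 0.906140 = 0.950000.
Q̄ = (S_0/π) × [bracket] = (1361/π) × 0.950000 = 411.6 W/m².

Q̄ ≈ 412 W/m²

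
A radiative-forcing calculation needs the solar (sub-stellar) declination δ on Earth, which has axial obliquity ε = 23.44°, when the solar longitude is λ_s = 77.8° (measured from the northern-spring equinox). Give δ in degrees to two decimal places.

δ = +22.88°

sin δ = sin ε · sin λ_s = sin 23.44° × sin 77.8° = 0.388805.
δ = arcsin(0.388805) = +22.88°.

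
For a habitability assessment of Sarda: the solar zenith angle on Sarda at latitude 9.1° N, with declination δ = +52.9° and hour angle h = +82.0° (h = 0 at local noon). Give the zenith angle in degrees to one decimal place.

cos θ_z = sin ϕ sin δ + cos ϕ cos δ cos h = 0.126144 + 0.082894 = 0.209038.
θ_z = arccos(0.209038) = 77.9°.

θ_z = 77.9°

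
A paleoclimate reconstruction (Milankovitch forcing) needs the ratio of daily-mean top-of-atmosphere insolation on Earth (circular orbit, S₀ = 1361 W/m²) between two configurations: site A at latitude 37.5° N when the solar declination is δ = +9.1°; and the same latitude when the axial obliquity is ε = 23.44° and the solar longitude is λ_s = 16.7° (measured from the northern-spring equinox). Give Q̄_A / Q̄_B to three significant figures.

— Configuration A (φ=+37.5°):
cos H₀ = −tan(+37.5°) tan(+9.100°) = -0.1229, H₀ = 1.6940 rad.
Bracket: H₀ sin φ sin δ + cos φ cos δ sin H₀ = 1.6940×0.60876×0.15816 + 0.79335×0.98741×0.99242 = 0.163101 + 0.777424 = 0.940525.
Q̄ = (S₀/π) × [bracket] = (1361/π) × 0.940525 = 407.45 W/m².
— Configuration B (φ=+37.5°):
Solar declination: sin δ = sin ε · sin λ_s = sin 23.44° × sin 16.7° = 0.11431, so δ = +6.564°.
cos H₀ = −tan(+37.5°) tan(+6.564°) = -0.0883, H₀ = 1.6592 rad.
Bracket: H₀ sin φ sin δ + cos φ cos δ sin H₀ = 1.6592×0.60876×0.11431 + 0.79335×0.99345×0.99609 = 0.115459 + 0.785072 = 0.900531.
Q̄ = (S₀/π) × [bracket] = (1361/π) × 0.900531 = 390.13 W/m².
Ratio Q̄_A / Q̄_B = 407.45 / 390.13 = 1.044.

Q̄_A / Q̄_B ≈ 1.04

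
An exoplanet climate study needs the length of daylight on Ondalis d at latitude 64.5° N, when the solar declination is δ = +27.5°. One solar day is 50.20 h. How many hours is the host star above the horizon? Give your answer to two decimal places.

50.20 h

Sunrise equation: cos h₀ = −tan ϕ · tan δ = -1.0914 ≤ −1, so the host star never sets (polar day) and h₀ = π.
Daylight = 2h₀/(2π) × 50.20 h = (3.1416/π) × 50.20 = 50.20 h.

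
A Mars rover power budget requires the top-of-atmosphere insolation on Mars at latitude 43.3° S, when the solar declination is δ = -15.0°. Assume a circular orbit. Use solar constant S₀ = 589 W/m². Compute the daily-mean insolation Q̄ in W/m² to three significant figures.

Q̄ ≈ 188 W/m²

cos H₀ = −tan(-43.3°) tan(-15.000°) = -0.2525, H₀ = 1.8261 rad.
Bracket: H₀ sin φ sin δ + cos φ cos δ sin H₀ = 1.8261×-0.68582×-0.25882 + 0.72777×0.96593×0.96760 = 0.324140 + 0.680198 = 1.004338.
Q̄ = (S₀/π) × [bracket] = (589/π) × 1.004338 = 188.3 W/m².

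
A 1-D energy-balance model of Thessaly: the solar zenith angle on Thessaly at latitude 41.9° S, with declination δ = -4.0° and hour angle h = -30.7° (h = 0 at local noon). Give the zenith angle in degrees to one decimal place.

θ_z = 46.8°

cos θ_z = sin ϕ sin δ + cos ϕ cos δ cos h = 0.046586 + 0.638439 = 0.685025.
θ_z = arccos(0.685025) = 46.8°.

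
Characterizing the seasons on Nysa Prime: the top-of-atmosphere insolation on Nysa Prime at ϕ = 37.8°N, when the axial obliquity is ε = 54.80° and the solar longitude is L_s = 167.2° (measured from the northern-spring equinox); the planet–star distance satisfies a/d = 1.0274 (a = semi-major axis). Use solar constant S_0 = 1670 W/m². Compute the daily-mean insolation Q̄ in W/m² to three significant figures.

Q̄ ≈ 538 W/m²

Solar declination: sin δ = sin ε · sin L_s = sin 54.80° × sin 167.2° = 0.18104, so δ = +10.430°.
cos h₀ = −tan(+37.8°) tan(+10.430°) = -0.1428, h₀ = 1.7141 rad.
Bracket: h₀ sin ϕ sin δ + cos ϕ cos δ sin h₀ = 1.7141×0.61291×0.18104 + 0.79016×0.98348×0.98975 = 0.190199 + 0.769141 = 0.959340.
Inverse-square distance factor (a/d)² = 1.0274² = 1.055551.
Q̄ = (S_0/π) × 1.055551 × [bracket] = (1670/π) × 1.055551 × 0.959340 = 538.3 W/m².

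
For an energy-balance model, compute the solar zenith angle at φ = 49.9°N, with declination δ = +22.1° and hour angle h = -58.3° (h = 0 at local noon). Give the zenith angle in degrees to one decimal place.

cos θ_z = sin φ sin δ + cos φ cos δ cos h = 0.287782 + 0.313601 = 0.601383.
θ_z = arccos(0.601383) = 53.0°.

θ_z = 53.0°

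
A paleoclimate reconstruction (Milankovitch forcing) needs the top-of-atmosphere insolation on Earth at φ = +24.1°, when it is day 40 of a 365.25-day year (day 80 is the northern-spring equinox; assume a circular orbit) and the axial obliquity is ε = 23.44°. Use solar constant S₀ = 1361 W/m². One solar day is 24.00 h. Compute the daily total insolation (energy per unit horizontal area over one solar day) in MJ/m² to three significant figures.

Solar longitude: λ_s = 360° × (40 − 80)/365.25 = -39.425°, i.e. -39.425° + 360° = 320.575°.
sin δ = sin 23.44° × sin 320.575° = -0.25262, so δ = -14.633°.
cos H₀ = −tan(+24.1°) tan(-14.633°) = 0.1168, H₀ = 1.4537 rad.
Bracket: H₀ sin φ sin δ + cos φ cos δ sin H₀ = 1.4537×0.40833×-0.25262 + 0.91283×0.96756×0.99316 = -0.149953 + 0.877177 = 0.727224.
Q̄ = (S₀/π) × [bracket] = (1361/π) × 0.727224 = 315.05 W/m².
Daily total = Q̄ × 24.00 h × 3600 s/h = 315.05 × 24.00 × 3600 / 10⁶ = 27.22 MJ/m².

27.2 MJ/m²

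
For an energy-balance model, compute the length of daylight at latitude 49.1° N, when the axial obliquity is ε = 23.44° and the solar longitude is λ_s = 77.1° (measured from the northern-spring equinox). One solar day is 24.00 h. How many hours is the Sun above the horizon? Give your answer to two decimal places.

Solar declination: sin δ = sin ε · sin λ_s = sin 23.44° × sin 77.1° = 0.38775, so δ = +22.814°.
cos H₀ = −tan φ · tan δ = −tan(+49.1°) × tan(+22.814°) = -0.4856, so H₀ = 2.0779 rad = 119.05°.
Daylight = 2H₀/(2π) × 24.00 h = (2.0779/π) × 24.00 = 15.87 h.

15.87 h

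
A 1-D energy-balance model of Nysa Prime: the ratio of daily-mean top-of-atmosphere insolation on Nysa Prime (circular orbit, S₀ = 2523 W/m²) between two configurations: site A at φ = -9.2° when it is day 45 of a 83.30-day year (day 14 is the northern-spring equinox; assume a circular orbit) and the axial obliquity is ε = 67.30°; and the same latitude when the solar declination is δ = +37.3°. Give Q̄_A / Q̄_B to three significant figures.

— Configuration A (φ=-9.2°):
Solar longitude: λ_s = 360° × (45 − 14)/83.30 = 133.974°.
sin δ = sin 67.30° × sin 133.974° = 0.66391, so δ = +41.599°.
cos H₀ = −tan(-9.2°) tan(+41.599°) = 0.1438, H₀ = 1.4265 rad.
Bracket: H₀ sin φ sin δ + cos φ cos δ sin H₀ = 1.4265×-0.15988×0.66391 + 0.98714×0.74781×0.98961 = -0.151417 + 0.730523 = 0.579106.
Q̄ = (S₀/π) × [bracket] = (2523/π) × 0.579106 = 465.08 W/m².
— Configuration B (φ=-9.2°):
cos H₀ = −tan(-9.2°) tan(+37.300°) = 0.1234, H₀ = 1.4471 rad.
Bracket: H₀ sin φ sin δ + cos φ cos δ sin H₀ = 1.4471×-0.15988×0.60599 + 0.98714×0.79547×0.99236 = -0.140203 + 0.779241 = 0.639038.
Q̄ = (S₀/π) × [bracket] = (2523/π) × 0.639038 = 513.21 W/m².
Ratio Q̄_A / Q̄_B = 465.08 / 513.21 = 0.9062.

Q̄_A / Q̄_B ≈ 0.906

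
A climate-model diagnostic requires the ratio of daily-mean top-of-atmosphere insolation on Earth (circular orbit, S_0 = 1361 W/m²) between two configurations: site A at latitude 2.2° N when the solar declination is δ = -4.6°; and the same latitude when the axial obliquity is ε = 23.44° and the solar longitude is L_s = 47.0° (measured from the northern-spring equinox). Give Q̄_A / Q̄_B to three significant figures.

Q̄_A / Q̄_B ≈ 1.02

— Configuration A (ϕ=+2.2°):
cos h₀ = −tan(+2.2°) tan(-4.600°) = 0.0031, h₀ = 1.5677 rad.
Bracket: h₀ sin ϕ sin δ + cos ϕ cos δ sin h₀ = 1.5677×0.03839×-0.08020 + 0.99926×0.99678×1.00000 = -0.004827 + 0.996042 = 0.991215.
Q̄ = (S_0/π) × [bracket] = (1361/π) × 0.991215 = 429.41 W/m².
— Configuration B (ϕ=+2.2°):
Solar declination: sin δ = sin ε · sin L_s = sin 23.44° × sin 47.0° = 0.29092, so δ = +16.913°.
cos h₀ = −tan(+2.2°) tan(+16.913°) = -0.0117, h₀ = 1.5825 rad.
Bracket: h₀ sin ϕ sin δ + cos ϕ cos δ sin h₀ = 1.5825×0.03839×0.29092 + 0.99926×0.95675×0.99993 = 0.017674 + 0.955975 = 0.973649.
Q̄ = (S_0/π) × [bracket] = (1361/π) × 0.973649 = 421.80 W/m².
Ratio Q̄_A / Q̄_B = 429.41 / 421.80 = 1.018.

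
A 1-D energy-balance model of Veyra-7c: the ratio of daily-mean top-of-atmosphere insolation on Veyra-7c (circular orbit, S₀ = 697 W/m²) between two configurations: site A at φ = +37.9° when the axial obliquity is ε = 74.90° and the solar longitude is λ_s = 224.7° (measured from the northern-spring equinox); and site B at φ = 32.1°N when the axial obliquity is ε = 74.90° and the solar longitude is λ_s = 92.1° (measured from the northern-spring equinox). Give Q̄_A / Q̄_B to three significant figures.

Q̄_A / Q̄_B ≈ 0.0509

— Configuration A (φ=+37.9°):
Solar declination: sin δ = sin ε · sin λ_s = sin 74.90° × sin 224.7° = -0.67911, so δ = -42.774°.
cos H₀ = −tan(+37.9°) tan(-42.774°) = 0.7202, H₀ = 0.7667 rad.
Bracket: H₀ sin φ sin δ + cos φ cos δ sin H₀ = 0.7667×0.61429×-0.67911 + 0.78908×0.73404×0.69374 = -0.319845 + 0.401826 = 0.081981.
Q̄ = (S₀/π) × [bracket] = (697/π) × 0.081981 = 18.188 W/m².
— Configuration B (φ=+32.1°):
Solar declination: sin δ = sin ε · sin λ_s = sin 74.90° × sin 92.1° = 0.96482, so δ = +74.758°.
cos H₀ = −tan(+32.1°) tan(+74.758°) = -2.3022 ≤ −1 ⇒ polar day, H₀ = π.
Bracket: H₀ sin φ sin δ + cos φ cos δ sin H₀ = 3.1416×0.53140×0.96482 + 0.84712×0.26290×0.00000 = 1.610715 + 0.000000 = 1.610715.
Q̄ = (S₀/π) × [bracket] = (697/π) × 1.610715 = 357.36 W/m².
Ratio Q̄_A / Q̄_B = 18.188 / 357.36 = 0.05090.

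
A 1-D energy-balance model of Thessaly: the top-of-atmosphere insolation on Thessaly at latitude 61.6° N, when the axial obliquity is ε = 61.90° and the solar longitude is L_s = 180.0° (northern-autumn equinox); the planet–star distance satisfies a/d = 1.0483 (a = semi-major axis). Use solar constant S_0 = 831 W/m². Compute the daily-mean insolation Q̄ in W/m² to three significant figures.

Solar declination: sin δ = sin ε · sin L_s = sin 61.90° × sin 180.0° = 0.00000, so δ = +0.000°.
cos h₀ = −tan(+61.6°) tan(+0.000°) = -0.0000, h₀ = 1.5708 rad.
Bracket: h₀ sin ϕ sin δ + cos ϕ cos δ sin h₀ = 1.5708×0.87965×0.00000 + 0.47562×1.00000×1.00000 = 0.000000 + 0.475620 = 0.475620.
Inverse-square distance factor (a/d)² = 1.0483² = 1.098933.
Q̄ = (S_0/π) × 1.098933 × [bracket] = (831/π) × 1.098933 × 0.475620 = 138.3 W/m².

Q̄ ≈ 138 W/m²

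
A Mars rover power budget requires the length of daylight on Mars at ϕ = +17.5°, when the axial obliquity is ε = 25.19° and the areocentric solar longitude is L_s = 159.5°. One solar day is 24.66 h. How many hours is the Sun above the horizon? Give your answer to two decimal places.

sin δ = sin 25.19° × sin 159.5° = 0.14906, so δ = +8.572°.
cos h₀ = −tan ϕ · tan δ = −tan(+17.5°) × tan(+8.572°) = -0.0475, so h₀ = 1.6183 rad = 92.72°.
Daylight = 2h₀/(2π) × 24.66 h = (1.6183/π) × 24.66 = 12.70 h.

12.70 h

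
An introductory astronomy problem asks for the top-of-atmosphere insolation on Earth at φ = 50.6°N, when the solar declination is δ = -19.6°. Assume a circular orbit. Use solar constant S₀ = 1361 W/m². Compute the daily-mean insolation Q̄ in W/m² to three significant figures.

cos H₀ = −tan(+50.6°) tan(-19.600°) = 0.4335, H₀ = 1.1224 rad.
Bracket: H₀ sin φ sin δ + cos φ cos δ sin H₀ = 1.1224×0.77273×-0.33545 + 0.63473×0.94206×0.90115 = -0.290940 + 0.538846 = 0.247906.
Q̄ = (S₀/π) × [bracket] = (1361/π) × 0.247906 = 107.4 W/m².

Q̄ ≈ 107 W/m²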